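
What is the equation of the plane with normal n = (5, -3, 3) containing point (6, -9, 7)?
d = n·P = (5)(6) + (-3)(-9) + (3)(7) = 78
Plane: 5x - 3y + 3z = 78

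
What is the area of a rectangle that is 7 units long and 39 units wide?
Area = length * width
Area = 7 * 39
Area = 273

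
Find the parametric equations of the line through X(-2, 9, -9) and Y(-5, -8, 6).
Direction vector d = Y - X = (-3, -17, 15)
x = -2 - 3t, y = 9 - 17t, z = -9 + 15t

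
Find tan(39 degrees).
tan(39 degrees) = 0.8098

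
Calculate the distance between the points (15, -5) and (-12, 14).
Using the distance formula: d = sqrt((x₂-x₁)² + (y₂-y₁)²)
dx = (-12) - 15 = -27
dy = 14 - (-5) = 19
d = sqrt((-27)² + 19²) = sqrt(729 + 361) = sqrt(1090) = 33.02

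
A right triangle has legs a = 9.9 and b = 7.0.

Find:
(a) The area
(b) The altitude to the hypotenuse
(a) Area = ½ab = ½·9.9·7.0 = 34.65
(b) Hypotenuse c = √(9.9² + 7.0²) = √147.01 = 12.1248
    Area = ½·c·h_c  →  h_c = 2·Area/c = 2·34.65/12.1248 = 5.716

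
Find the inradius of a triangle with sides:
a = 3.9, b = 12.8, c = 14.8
s = (a+b+c)/2 = (3.9+12.8+14.8)/2 = 15.75
Area = √(s(s-a)(s-b)(s-c)) = √(15.75·11.85·2.95·0.95) = 22.8703
r = Area/s = 22.8703/15.75 = 1.452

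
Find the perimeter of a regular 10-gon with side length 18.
Perimeter = number of sides * side length
Perimeter = 10 * 18
Perimeter = 180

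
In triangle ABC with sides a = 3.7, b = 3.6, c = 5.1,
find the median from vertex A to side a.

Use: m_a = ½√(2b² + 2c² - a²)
m_a = ½√(2·3.6² + 2·5.1² - 3.7²)
m_a = ½√(25.92 + 52.02 - 13.69) = ½√64.25 = 4.008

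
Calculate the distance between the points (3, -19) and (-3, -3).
Using the distance formula: d = sqrt((x₂-x₁)² + (y₂-y₁)²)
dx = (-3) - 3 = -6
dy = (-3) - (-19) = 16
d = sqrt((-6)² + 16²) = sqrt(36 + 256) = sqrt(292) = 17.09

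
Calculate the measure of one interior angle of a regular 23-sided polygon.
Interior angle of a regular n-gon = (n-2)*180/n
Interior angle = (23-2)*180/23
Interior angle = 21*180/23
Interior angle = 3780/23
Interior angle = 164.35 degrees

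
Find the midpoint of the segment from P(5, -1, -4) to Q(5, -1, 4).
Midpoint = ((5+5)/2, (-1-1)/2, (-4+4)/2) = (5, -1, 0)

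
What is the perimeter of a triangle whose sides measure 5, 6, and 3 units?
Perimeter = sum of all sides
Perimeter = 5 + 6 + 3
Perimeter = 14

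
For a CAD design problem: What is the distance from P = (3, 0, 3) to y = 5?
d = |0(3) + 1(0) + 0(3) - (5)| / √(0² + 1² + 0²) = 5/√1 = 5.0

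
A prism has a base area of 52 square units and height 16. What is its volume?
Volume = base area * height
Volume = 52 * 16
Volume = 832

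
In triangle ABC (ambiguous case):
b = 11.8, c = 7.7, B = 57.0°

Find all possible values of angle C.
sin(C)/c = sin(B)/b  →  sin(C) = c·sin(B)/b = 7.7·sin(57.0°)/11.8 = 0.547268
C₁ = arcsin(0.547268) = 33.18°,  C₂ = 180° - C₁ = 146.82°
Check C₂: A = 180° - 57.0° - 146.82° = -23.82° ≤ 0, rejected
C = 33.18° (one solution)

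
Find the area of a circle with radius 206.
Area = pi * r²
Area = pi * 206²
Area = pi * 42436
Area = 133316.63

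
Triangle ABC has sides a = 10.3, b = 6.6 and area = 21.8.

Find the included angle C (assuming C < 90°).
Area = ½ab·sin(C)  →  sin(C) = 2·Area/(ab)
sin(C) = 2·21.8/(10.3·6.6) = 0.641365
C = arcsin(0.641365) = 39.89°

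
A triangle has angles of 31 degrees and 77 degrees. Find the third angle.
Sum of angles in a triangle = 180 degrees
Third angle = 180 - 31 - 77
Third angle = 72 degrees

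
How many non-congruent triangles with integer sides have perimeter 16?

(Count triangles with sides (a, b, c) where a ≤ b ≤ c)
With a ≤ b ≤ c and a + b + c = 16, the triangle inequality a + b > c gives c < 16/2, so c ≤ 7.
Iterate a from 1 to ⌊p/3⌋ = 5; for each a, b ranges from a to ⌊(p−a)/2⌋ with c = p − a − b, keeping only c ≥ b.
Triples: (2, 7, 7), (3, 6, 7), (4, 5, 7), …
Count = 5 triangles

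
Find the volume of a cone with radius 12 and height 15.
Volume = (1/3) * pi * r² * h
Volume = (1/3) * pi * 12² * 15
Volume = (1/3) * pi * 144 * 15
Volume = (1/3) * pi * 2160
Volume = 2261.95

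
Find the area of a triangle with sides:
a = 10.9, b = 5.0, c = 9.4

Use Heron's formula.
s = (a+b+c)/2 = (10.9+5.0+9.4)/2 = 12.65
A = √(s(s-a)(s-b)(s-c)) = √(12.65·1.75·7.65·3.25)
A = √550.394 = 23.46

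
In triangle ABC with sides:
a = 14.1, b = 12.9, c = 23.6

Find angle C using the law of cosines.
cos(C) = (a² + b² - c²)/(2ab)
cos(C) = (14.1² + 12.9² - 23.6²)/(2·14.1·12.9) = -191.74/363.78 = -0.527077
C = arccos(-0.527077) = 121.8°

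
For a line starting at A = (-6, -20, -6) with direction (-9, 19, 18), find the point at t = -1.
P(-1) = (-6 + (-9)(-1), -20 + 19(-1), -6 + 18(-1)) = (3, -39, -24)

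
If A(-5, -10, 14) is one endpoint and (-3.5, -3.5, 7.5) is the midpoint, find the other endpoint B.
B = (2×(-3.5) - (-5), 2×(-3.5) - (-10), 2×7.5 - 14) = (-2, 3, 1)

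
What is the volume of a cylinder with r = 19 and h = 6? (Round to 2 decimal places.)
Volume = pi * r² * h
Volume = pi * 19² * 6
Volume = pi * 361 * 6
Volume = pi * 2166
Volume = 6804.69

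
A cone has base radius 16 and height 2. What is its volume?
Volume = (1/3) * pi * r² * h
Volume = (1/3) * pi * 16² * 2
Volume = (1/3) * pi * 256 * 2
Volume = (1/3) * pi * 512
Volume = 536.17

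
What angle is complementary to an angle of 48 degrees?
Complementary angles sum to 90 degrees.
Other angle = 90 - 48
Other angle = 42 degrees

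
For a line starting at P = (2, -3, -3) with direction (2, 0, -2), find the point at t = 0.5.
P(0.5) = (2 + 2(0.5), -3 + 0(0.5), -3 + (-2)(0.5)) = (3, -3, -4)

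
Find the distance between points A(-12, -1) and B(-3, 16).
Using the distance formula: d = sqrt((x₂-x₁)² + (y₂-y₁)²)
dx = (-3) - (-12) = 9
dy = 16 - (-1) = 17
d = sqrt(9² + 17²) = sqrt(81 + 289) = sqrt(370) = 19.24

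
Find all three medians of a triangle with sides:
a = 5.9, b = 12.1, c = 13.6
Using m_x = ½√(2y² + 2z² - x²):
m_a = ½√(2·12.1² + 2·13.6² - 5.9²) = ½√627.93 = 12.53
m_b = ½√(2·5.9² + 2·13.6² - 12.1²) = ½√293.13 = 8.561
m_c = ½√(2·5.9² + 2·12.1² - 13.6²) = ½√177.48 = 6.661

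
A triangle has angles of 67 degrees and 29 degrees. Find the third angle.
Sum of angles in a triangle = 180 degrees
Third angle = 180 - 67 - 29
Third angle = 84 degrees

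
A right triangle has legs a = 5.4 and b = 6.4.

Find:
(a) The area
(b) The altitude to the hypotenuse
(a) Area = ½ab = ½·5.4·6.4 = 17.28
(b) Hypotenuse c = √(5.4² + 6.4²) = √70.12 = 8.37377
    Area = ½·c·h_c  →  h_c = 2·Area/c = 2·17.28/8.37377 = 4.127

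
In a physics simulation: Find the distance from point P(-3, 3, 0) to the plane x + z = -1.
d = |1(-3) + 0(3) + 1(0) - (-1)| / √(1² + 0² + 1²) = 2/√2 = 1.414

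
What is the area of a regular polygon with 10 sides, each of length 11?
For a regular 10-gon with side length s = 11:
Apothem a = s / (2*tan(pi/10)) = 11 / (2*tan(pi/10)) ≈ 16.9273
Perimeter P = 10 * 11 = 110
Area = (1/2) * P * a = (1/2) * 110 * 16.9273 = 931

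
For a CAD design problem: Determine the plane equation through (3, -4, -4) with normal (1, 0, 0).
d = n·P = (1)(3) + (0)(-4) + (0)(-4) = 3
Plane: x = 3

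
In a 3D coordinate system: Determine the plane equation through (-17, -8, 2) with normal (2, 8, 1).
d = n·P = (2)(-17) + (8)(-8) + (1)(2) = -96
Plane: 2x + 8y + z = -96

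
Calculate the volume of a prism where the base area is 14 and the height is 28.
Volume = base area * height
Volume = 14 * 28
Volume = 392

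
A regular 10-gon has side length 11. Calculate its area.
For a regular 10-gon with side length s = 11:
Apothem a = s / (2*tan(pi/10)) = 11 / (2*tan(pi/10)) ≈ 16.9273
Perimeter P = 10 * 11 = 110
Area = (1/2) * P * a = (1/2) * 110 * 16.9273 = 931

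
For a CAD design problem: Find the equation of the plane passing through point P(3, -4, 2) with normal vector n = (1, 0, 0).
d = n·P = (1)(3) + (0)(-4) + (0)(2) = 3
Plane: x = 3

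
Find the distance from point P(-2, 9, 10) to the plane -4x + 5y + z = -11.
d = |(-4)(-2) + 5(9) + 1(10) - (-11)| / √((-4)² + 5² + 1²) = 74/√42 = 11.42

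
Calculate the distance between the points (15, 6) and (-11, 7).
Using the distance formula: d = sqrt((x₂-x₁)² + (y₂-y₁)²)
dx = (-11) - 15 = -26
dy = 7 - 6 = 1
d = sqrt((-26)² + 1²) = sqrt(676 + 1) = sqrt(677) = 26.02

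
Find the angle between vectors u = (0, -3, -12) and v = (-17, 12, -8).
u·v = 60, |u|² = 153, |v|² = 497
cos θ = 60/√76041 ≈ 0.2176
θ ≈ 77.43°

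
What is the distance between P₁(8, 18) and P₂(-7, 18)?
Using the distance formula: d = sqrt((x₂-x₁)² + (y₂-y₁)²)
dx = (-7) - 8 = -15
dy = 18 - 18 = 0
d = sqrt((-15)² + 0²) = sqrt(225 + 0) = sqrt(225) = 15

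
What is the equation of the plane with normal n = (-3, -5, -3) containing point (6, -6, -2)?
d = n·P = (-3)(6) + (-5)(-6) + (-3)(-2) = 18
Plane: -3x - 5y - 3z = 18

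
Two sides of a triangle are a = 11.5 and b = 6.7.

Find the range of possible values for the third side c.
By the triangle inequality: |a - b| < c < a + b
|11.5 - 6.7| < c < 11.5 + 6.7
4.8 < c < 18.2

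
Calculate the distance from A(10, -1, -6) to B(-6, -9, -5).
d = √[(-16)² + (-8)² + (1)²] = √321 = 17.92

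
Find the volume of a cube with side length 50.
Volume = s³
Volume = 50³
Volume = 125000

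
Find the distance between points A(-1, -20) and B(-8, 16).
Using the distance formula: d = sqrt((x₂-x₁)² + (y₂-y₁)²)
dx = (-8) - (-1) = -7
dy = 16 - (-20) = 36
d = sqrt((-7)² + 36²) = sqrt(49 + 1296) = sqrt(1345) = 36.67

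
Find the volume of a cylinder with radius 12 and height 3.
Volume = pi * r² * h
Volume = pi * 12² * 3
Volume = pi * 144 * 3
Volume = pi * 432
Volume = 1357.17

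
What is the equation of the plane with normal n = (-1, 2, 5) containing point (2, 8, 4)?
d = n·P = (-1)(2) + (2)(8) + (5)(4) = 34
Plane: -x + 2y + 5z = 34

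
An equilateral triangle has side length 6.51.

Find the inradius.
For an equilateral triangle, r = s/(2√3) where s is the side.
r = 6.51/(2√3) = 6.51/3.464102 = 1.879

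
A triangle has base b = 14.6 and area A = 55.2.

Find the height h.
A = ½bh  →  h = 2A/b
h = 2·55.2/14.6 = 7.562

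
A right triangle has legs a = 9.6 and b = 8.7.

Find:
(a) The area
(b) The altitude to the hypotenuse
(a) Area = ½ab = ½·9.6·8.7 = 41.76
(b) Hypotenuse c = √(9.6² + 8.7²) = √167.85 = 12.9557
    Area = ½·c·h_c  →  h_c = 2·Area/c = 2·41.76/12.9557 = 6.447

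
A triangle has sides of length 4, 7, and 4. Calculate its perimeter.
Perimeter = sum of all sides
Perimeter = 4 + 7 + 4
Perimeter = 15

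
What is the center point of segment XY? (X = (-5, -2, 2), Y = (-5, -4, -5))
Midpoint = ((-5-5)/2, (-2-4)/2, (2-5)/2) = (-5, -3, -1.5)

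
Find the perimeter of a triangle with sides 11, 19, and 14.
Perimeter = sum of all sides
Perimeter = 11 + 19 + 14
Perimeter = 44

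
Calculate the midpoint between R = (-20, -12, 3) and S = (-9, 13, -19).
Midpoint = ((-20-9)/2, (-12+13)/2, (3-19)/2) = (-14.5, 0.5, -8)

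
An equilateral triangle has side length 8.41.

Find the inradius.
For an equilateral triangle, r = s/(2√3) where s is the side.
r = 8.41/(2√3) = 8.41/3.464102 = 2.428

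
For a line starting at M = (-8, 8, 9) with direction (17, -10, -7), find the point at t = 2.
P(2) = (-8 + 17(2), 8 + (-10)(2), 9 + (-7)(2)) = (26, -12, -5)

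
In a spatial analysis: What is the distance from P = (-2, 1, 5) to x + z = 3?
d = |1(-2) + 0(1) + 1(5) - (3)| / √(1² + 0² + 1²) = 0/√2 = 0.0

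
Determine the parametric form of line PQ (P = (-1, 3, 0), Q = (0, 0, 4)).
Direction vector d = Q - P = (1, -3, 4)
x = -1 + t, y = 3 - 3t, z = 0 + 4t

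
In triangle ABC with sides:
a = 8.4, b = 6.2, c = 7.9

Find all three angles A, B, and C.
By the law of cosines:
cos(A) = (b² + c² - a²)/(2bc) = 0.309208  →  A = 71.99°
cos(B) = (a² + c² - b²)/(2ac) = 0.712251  →  B = 44.58°
cos(C) = (a² + b² - c²)/(2ab) = 0.447293  →  C = 63.43°
Check: A + B + C = 180.0° ✓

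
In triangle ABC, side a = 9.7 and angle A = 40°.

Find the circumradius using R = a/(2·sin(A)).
R = a/(2·sin(A)) = 9.7/(2·sin(40°))
R = 9.7/(2·0.642788) = 9.7/1.285575 = 7.545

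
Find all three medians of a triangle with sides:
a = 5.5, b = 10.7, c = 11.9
Using m_x = ½√(2y² + 2z² - x²):
m_a = ½√(2·10.7² + 2·11.9² - 5.5²) = ½√481.95 = 10.98
m_b = ½√(2·5.5² + 2·11.9² - 10.7²) = ½√229.23 = 7.57
m_c = ½√(2·5.5² + 2·10.7² - 11.9²) = ½√147.87 = 6.08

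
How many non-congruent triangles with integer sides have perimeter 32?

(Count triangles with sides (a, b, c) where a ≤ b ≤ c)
With a ≤ b ≤ c and a + b + c = 32, the triangle inequality a + b > c gives c < 32/2, so c ≤ 15.
Iterate a from 1 to ⌊p/3⌋ = 10; for each a, b ranges from a to ⌊(p−a)/2⌋ with c = p − a − b, keeping only c ≥ b.
Triples: (2, 15, 15), (3, 14, 15), (4, 13, 15), …
Count = 21 triangles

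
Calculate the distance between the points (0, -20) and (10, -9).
Using the distance formula: d = sqrt((x₂-x₁)² + (y₂-y₁)²)
dx = 10 - 0 = 10
dy = (-9) - (-20) = 11
d = sqrt(10² + 11²) = sqrt(100 + 121) = sqrt(221) = 14.87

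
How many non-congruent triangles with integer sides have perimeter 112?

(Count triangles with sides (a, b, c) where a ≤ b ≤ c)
With a ≤ b ≤ c and a + b + c = 112, the triangle inequality a + b > c gives c < 112/2, so c ≤ 55.
Iterate a from 1 to ⌊p/3⌋ = 37; for each a, b ranges from a to ⌊(p−a)/2⌋ with c = p − a − b, keeping only c ≥ b.
Triples: (2, 55, 55), (3, 54, 55), (4, 53, 55), …
Count = 261 triangles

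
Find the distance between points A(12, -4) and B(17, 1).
Using the distance formula: d = sqrt((x₂-x₁)² + (y₂-y₁)²)
dx = 17 - 12 = 5
dy = 1 - (-4) = 5
d = sqrt(5² + 5²) = sqrt(25 + 25) = sqrt(50) = 7.07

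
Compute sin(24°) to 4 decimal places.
sin(24 degrees) = 0.4067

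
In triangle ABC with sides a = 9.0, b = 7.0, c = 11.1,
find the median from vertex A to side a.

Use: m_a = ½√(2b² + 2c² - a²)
m_a = ½√(2·7.0² + 2·11.1² - 9.0²)
m_a = ½√(98 + 246.42 - 81) = ½√263.42 = 8.115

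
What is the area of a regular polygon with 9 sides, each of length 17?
For a regular 9-gon with side length s = 17:
Apothem a = s / (2*tan(pi/9)) = 17 / (2*tan(pi/9)) ≈ 23.3536
Perimeter P = 9 * 17 = 153
Area = (1/2) * P * a = (1/2) * 153 * 23.3536 = 1786.55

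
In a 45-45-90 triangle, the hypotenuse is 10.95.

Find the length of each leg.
In a 45-45-90 triangle, hypotenuse = leg·√2  →  leg = hypotenuse/√2
leg = 10.95/√2 = 7.743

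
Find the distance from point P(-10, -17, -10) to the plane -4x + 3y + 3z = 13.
d = |(-4)(-10) + 3(-17) + 3(-10) - (13)| / √((-4)² + 3² + 3²) = 54/√34 = 9.261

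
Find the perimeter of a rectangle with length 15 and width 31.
Perimeter = 2 * (length + width)
Perimeter = 2 * (15 + 31)
Perimeter = 2 * 46
Perimeter = 92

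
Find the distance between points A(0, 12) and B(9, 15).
Using the distance formula: d = sqrt((x₂-x₁)² + (y₂-y₁)²)
dx = 9 - 0 = 9
dy = 15 - 12 = 3
d = sqrt(9² + 3²) = sqrt(81 + 9) = sqrt(90) = 9.49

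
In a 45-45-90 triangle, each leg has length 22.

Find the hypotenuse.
Hypotenuse = 22√2 = 31.11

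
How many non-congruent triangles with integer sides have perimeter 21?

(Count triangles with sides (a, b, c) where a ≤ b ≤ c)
With a ≤ b ≤ c and a + b + c = 21, the triangle inequality a + b > c gives c < 21/2, so c ≤ 10.
Iterate a from 1 to ⌊p/3⌋ = 7; for each a, b ranges from a to ⌊(p−a)/2⌋ with c = p − a − b, keeping only c ≥ b.
Triples: (1, 10, 10), (2, 9, 10), (3, 8, 10), …
Count = 12 triangles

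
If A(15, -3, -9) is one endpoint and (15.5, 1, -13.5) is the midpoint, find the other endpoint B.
B = (2×15.5 - 15, 2×1 - (-3), 2×(-13.5) - (-9)) = (16, 5, -18)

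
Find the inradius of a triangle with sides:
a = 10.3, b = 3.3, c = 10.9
s = (a+b+c)/2 = (10.3+3.3+10.9)/2 = 12.25
Area = √(s(s-a)(s-b)(s-c)) = √(12.25·1.95·8.95·1.35) = 16.9888
r = Area/s = 16.9888/12.25 = 1.387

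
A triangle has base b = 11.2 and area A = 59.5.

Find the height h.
A = ½bh  →  h = 2A/b
h = 2·59.5/11.2 = 10.62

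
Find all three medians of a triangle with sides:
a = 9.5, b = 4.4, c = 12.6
Using m_x = ½√(2y² + 2z² - x²):
m_a = ½√(2·4.4² + 2·12.6² - 9.5²) = ½√265.99 = 8.155
m_b = ½√(2·9.5² + 2·12.6² - 4.4²) = ½√478.66 = 10.94
m_c = ½√(2·9.5² + 2·4.4² - 12.6²) = ½√60.46 = 3.888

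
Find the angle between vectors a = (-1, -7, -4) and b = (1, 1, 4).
a·b = -24, |a|² = 66, |b|² = 18
cos θ = -24/√1188 ≈ -0.6963
θ ≈ 134.1°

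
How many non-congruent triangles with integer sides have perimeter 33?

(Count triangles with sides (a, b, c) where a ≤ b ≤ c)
With a ≤ b ≤ c and a + b + c = 33, the triangle inequality a + b > c gives c < 33/2, so c ≤ 16.
Iterate a from 1 to ⌊p/3⌋ = 11; for each a, b ranges from a to ⌊(p−a)/2⌋ with c = p − a − b, keeping only c ≥ b.
Triples: (1, 16, 16), (2, 15, 16), (3, 14, 16), …
Count = 27 triangles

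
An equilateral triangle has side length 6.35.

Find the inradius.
For an equilateral triangle, r = s/(2√3) where s is the side.
r = 6.35/(2√3) = 6.35/3.464102 = 1.833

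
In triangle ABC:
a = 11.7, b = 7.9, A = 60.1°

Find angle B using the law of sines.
sin(B)/b = sin(A)/a
sin(B) = b·sin(A)/a = 7.9·sin(60.1°)/11.7 = 0.585341
B = arcsin(0.585341) = 35.83°  (b ≤ a, so B ≤ A and the acute solution is unique)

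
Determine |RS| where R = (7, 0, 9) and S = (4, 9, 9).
d = √[(-3)² + (9)² + (0)²] = √90 = 9.487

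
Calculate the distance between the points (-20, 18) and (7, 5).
Using the distance formula: d = sqrt((x₂-x₁)² + (y₂-y₁)²)
dx = 7 - (-20) = 27
dy = 5 - 18 = -13
d = sqrt(27² + (-13)²) = sqrt(729 + 169) = sqrt(898) = 29.97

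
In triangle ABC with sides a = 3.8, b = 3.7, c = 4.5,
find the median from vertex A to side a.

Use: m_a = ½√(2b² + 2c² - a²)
m_a = ½√(2·3.7² + 2·4.5² - 3.8²)
m_a = ½√(27.38 + 40.5 - 14.44) = ½√53.44 = 3.655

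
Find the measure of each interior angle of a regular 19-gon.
Interior angle of a regular n-gon = (n-2)*180/n
Interior angle = (19-2)*180/19
Interior angle = 17*180/19
Interior angle = 3060/19
Interior angle = 161.05 degrees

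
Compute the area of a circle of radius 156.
Area = pi * r²
Area = pi * 156²
Area = pi * 24336
Area = 76453.80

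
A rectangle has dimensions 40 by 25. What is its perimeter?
Perimeter = 2 * (length + width)
Perimeter = 2 * (40 + 25)
Perimeter = 2 * 65
Perimeter = 130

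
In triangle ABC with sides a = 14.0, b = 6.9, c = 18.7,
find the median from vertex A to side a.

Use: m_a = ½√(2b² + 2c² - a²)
m_a = ½√(2·6.9² + 2·18.7² - 14.0²)
m_a = ½√(95.22 + 699.38 - 196) = ½√598.6 = 12.23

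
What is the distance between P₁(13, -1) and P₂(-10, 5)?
Using the distance formula: d = sqrt((x₂-x₁)² + (y₂-y₁)²)
dx = (-10) - 13 = -23
dy = 5 - (-1) = 6
d = sqrt((-23)² + 6²) = sqrt(529 + 36) = sqrt(565) = 23.77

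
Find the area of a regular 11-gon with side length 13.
For a regular 11-gon with side length s = 13:
Apothem a = s / (2*tan(pi/11)) = 13 / (2*tan(pi/11)) ≈ 22.13697
Perimeter P = 11 * 13 = 143
Area = (1/2) * P * a = (1/2) * 143 * 22.13697 = 1582.79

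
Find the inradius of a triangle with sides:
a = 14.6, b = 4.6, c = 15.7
s = (a+b+c)/2 = (14.6+4.6+15.7)/2 = 17.45
Area = √(s(s-a)(s-b)(s-c)) = √(17.45·2.85·12.85·1.75) = 33.4419
r = Area/s = 33.4419/17.45 = 1.916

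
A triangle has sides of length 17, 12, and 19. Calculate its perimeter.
Perimeter = sum of all sides
Perimeter = 17 + 12 + 19
Perimeter = 48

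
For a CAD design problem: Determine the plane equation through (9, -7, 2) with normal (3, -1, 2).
d = n·P = (3)(9) + (-1)(-7) + (2)(2) = 38
Plane: 3x - y + 2z = 38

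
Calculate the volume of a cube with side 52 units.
Volume = s³
Volume = 52³
Volume = 140608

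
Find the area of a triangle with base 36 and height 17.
Area = (1/2) * base * height
Area = (1/2) * 36 * 17
Area = 306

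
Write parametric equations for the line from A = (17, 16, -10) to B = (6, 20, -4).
Direction vector d = B - A = (-11, 4, 6)
x = 17 - 11t, y = 16 + 4t, z = -10 + 6t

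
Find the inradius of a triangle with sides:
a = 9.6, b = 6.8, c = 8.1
s = (a+b+c)/2 = (9.6+6.8+8.1)/2 = 12.25
Area = √(s(s-a)(s-b)(s-c)) = √(12.25·2.65·5.45·4.15) = 27.0965
r = Area/s = 27.0965/12.25 = 2.212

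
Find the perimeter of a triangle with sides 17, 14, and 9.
Perimeter = sum of all sides
Perimeter = 17 + 14 + 9
Perimeter = 40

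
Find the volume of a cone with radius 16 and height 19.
Volume = (1/3) * pi * r² * h
Volume = (1/3) * pi * 16² * 19
Volume = (1/3) * pi * 256 * 19
Volume = (1/3) * pi * 4864
Volume = 5093.57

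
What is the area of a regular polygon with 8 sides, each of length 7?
For a regular 8-gon with side length s = 7:
Apothem a = s / (2*tan(pi/8)) = 7 / (2*tan(pi/8)) ≈ 8.4497
Perimeter P = 8 * 7 = 56
Area = (1/2) * P * a = (1/2) * 56 * 8.4497 = 236.59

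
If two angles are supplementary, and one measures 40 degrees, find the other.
Supplementary angles sum to 180 degrees.
Other angle = 180 - 40
Other angle = 140 degrees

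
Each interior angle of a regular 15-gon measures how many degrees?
Interior angle of a regular n-gon = (n-2)*180/n
Interior angle = (15-2)*180/15
Interior angle = 13*180/15
Interior angle = 2340/15
Interior angle = 156 degrees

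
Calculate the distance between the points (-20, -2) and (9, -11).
Using the distance formula: d = sqrt((x₂-x₁)² + (y₂-y₁)²)
dx = 9 - (-20) = 29
dy = (-11) - (-2) = -9
d = sqrt(29² + (-9)²) = sqrt(841 + 81) = sqrt(922) = 30.36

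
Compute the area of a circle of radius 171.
Area = pi * r²
Area = pi * 171²
Area = pi * 29241
Area = 91863.31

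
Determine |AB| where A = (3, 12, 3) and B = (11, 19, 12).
d = √[(8)² + (7)² + (9)²] = √194 = 13.93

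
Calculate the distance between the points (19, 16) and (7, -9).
Using the distance formula: d = sqrt((x₂-x₁)² + (y₂-y₁)²)
dx = 7 - 19 = -12
dy = (-9) - 16 = -25
d = sqrt((-12)² + (-25)²) = sqrt(144 + 625) = sqrt(769) = 27.73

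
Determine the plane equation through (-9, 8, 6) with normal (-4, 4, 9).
d = n·P = (-4)(-9) + (4)(8) + (9)(6) = 122
Plane: -4x + 4y + 9z = 122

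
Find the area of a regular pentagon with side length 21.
For a regular 5-gon with side length s = 21:
Apothem a = s / (2*tan(pi/5)) = 21 / (2*tan(pi/5)) ≈ 14.452
Perimeter P = 5 * 21 = 105
Area = (1/2) * P * a = (1/2) * 105 * 14.452 = 758.73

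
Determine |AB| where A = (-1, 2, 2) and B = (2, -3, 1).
d = √[(3)² + (-5)² + (-1)²] = √35 = 5.916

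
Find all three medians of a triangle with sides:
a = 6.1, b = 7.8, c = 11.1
Using m_x = ½√(2y² + 2z² - x²):
m_a = ½√(2·7.8² + 2·11.1² - 6.1²) = ½√330.89 = 9.095
m_b = ½√(2·6.1² + 2·11.1² - 7.8²) = ½√260 = 8.062
m_c = ½√(2·6.1² + 2·7.8² - 11.1²) = ½√72.89 = 4.269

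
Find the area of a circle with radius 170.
Area = pi * r²
Area = pi * 170²
Area = pi * 28900
Area = 90792.03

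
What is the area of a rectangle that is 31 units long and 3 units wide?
Area = length * width
Area = 31 * 3
Area = 93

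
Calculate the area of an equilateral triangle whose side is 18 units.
Area = (sqrt(3)/4) * s²
Area = (sqrt(3)/4) * 18²
Area = (sqrt(3)/4) * 324
Area = 140.30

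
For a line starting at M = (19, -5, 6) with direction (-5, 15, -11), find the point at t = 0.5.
P(0.5) = (19 + (-5)(0.5), -5 + 15(0.5), 6 + (-11)(0.5)) = (16.5, 2.5, 0.5)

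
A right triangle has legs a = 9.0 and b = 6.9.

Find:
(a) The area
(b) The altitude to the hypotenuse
(a) Area = ½ab = ½·9.0·6.9 = 31.05
(b) Hypotenuse c = √(9.0² + 6.9²) = √128.61 = 11.3406
    Area = ½·c·h_c  →  h_c = 2·Area/c = 2·31.05/11.3406 = 5.476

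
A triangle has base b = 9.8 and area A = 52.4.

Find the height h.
A = ½bh  →  h = 2A/b
h = 2·52.4/9.8 = 10.69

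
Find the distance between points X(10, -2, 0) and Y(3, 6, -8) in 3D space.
d = √[(-7)² + (8)² + (-8)²] = √177 = 13.3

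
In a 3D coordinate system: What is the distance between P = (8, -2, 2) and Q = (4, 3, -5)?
d = √[(-4)² + (5)² + (-7)²] = √90 = 9.487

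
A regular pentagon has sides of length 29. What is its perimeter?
Perimeter = number of sides * side length
Perimeter = 5 * 29
Perimeter = 145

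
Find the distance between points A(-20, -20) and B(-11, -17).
Using the distance formula: d = sqrt((x₂-x₁)² + (y₂-y₁)²)
dx = (-11) - (-20) = 9
dy = (-17) - (-20) = 3
d = sqrt(9² + 3²) = sqrt(81 + 9) = sqrt(90) = 9.49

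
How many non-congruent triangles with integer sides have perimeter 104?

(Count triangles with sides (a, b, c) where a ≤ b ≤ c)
With a ≤ b ≤ c and a + b + c = 104, the triangle inequality a + b > c gives c < 104/2, so c ≤ 51.
Iterate a from 1 to ⌊p/3⌋ = 34; for each a, b ranges from a to ⌊(p−a)/2⌋ with c = p − a − b, keeping only c ≥ b.
Triples: (2, 51, 51), (3, 50, 51), (4, 49, 51), …
Count = 225 triangles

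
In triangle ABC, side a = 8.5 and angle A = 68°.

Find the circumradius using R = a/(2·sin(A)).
R = a/(2·sin(A)) = 8.5/(2·sin(68°))
R = 8.5/(2·0.927184) = 8.5/1.854368 = 4.584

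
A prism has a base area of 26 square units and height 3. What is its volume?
Volume = base area * height
Volume = 26 * 3
Volume = 78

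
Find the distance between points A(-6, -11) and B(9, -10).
Using the distance formula: d = sqrt((x₂-x₁)² + (y₂-y₁)²)
dx = 9 - (-6) = 15
dy = (-10) - (-11) = 1
d = sqrt(15² + 1²) = sqrt(225 + 1) = sqrt(226) = 15.03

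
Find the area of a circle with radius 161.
Area = pi * r²
Area = pi * 161²
Area = pi * 25921
Area = 81433.22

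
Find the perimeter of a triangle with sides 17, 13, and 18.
Perimeter = sum of all sides
Perimeter = 17 + 13 + 18
Perimeter = 48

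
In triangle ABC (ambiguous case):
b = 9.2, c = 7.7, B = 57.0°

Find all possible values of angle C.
sin(C)/c = sin(B)/b  →  sin(C) = c·sin(B)/b = 7.7·sin(57.0°)/9.2 = 0.701931
C₁ = arcsin(0.701931) = 44.58°,  C₂ = 180° - C₁ = 135.42°
Check C₂: A = 180° - 57.0° - 135.42° = -12.42° ≤ 0, rejected
C = 44.58° (one solution)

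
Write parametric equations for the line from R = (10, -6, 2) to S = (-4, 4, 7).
Direction vector d = S - R = (-14, 10, 5)
x = 10 - 14t, y = -6 + 10t, z = 2 + 5t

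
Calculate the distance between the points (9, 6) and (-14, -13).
Using the distance formula: d = sqrt((x₂-x₁)² + (y₂-y₁)²)
dx = (-14) - 9 = -23
dy = (-13) - 6 = -19
d = sqrt((-23)² + (-19)²) = sqrt(529 + 361) = sqrt(890) = 29.83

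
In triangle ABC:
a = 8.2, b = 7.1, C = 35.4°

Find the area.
Using A = ½ab·sin(C):
A = ½·8.2·7.1·sin(35.4°) = ½·58.22·0.579281 = 16.86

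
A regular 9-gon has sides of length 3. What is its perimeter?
Perimeter = number of sides * side length
Perimeter = 9 * 3
Perimeter = 27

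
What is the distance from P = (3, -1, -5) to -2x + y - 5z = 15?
d = |(-2)(3) + 1(-1) + (-5)(-5) - (15)| / √((-2)² + 1² + (-5)²) = 3/√30 = 0.5477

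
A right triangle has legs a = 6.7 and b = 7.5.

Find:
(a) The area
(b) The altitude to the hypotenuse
(a) Area = ½ab = ½·6.7·7.5 = 25.125
(b) Hypotenuse c = √(6.7² + 7.5²) = √101.14 = 10.0568
    Area = ½·c·h_c  →  h_c = 2·Area/c = 2·25.125/10.0568 = 4.997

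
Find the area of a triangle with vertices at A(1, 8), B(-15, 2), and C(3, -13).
Using the coordinate formula: Area = (1/2)|x₁(y₂-y₃) + x₂(y₃-y₁) + x₃(y₁-y₂)|
Area = (1/2)|1(2-(-13)) + (-15)((-13)-8) + 3(8-2)|
Area = (1/2)|1*15 + (-15)*(-21) + 3*6|
Area = (1/2)|15 + 315 + 18|
Area = (1/2)*348 = 174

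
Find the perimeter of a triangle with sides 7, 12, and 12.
Perimeter = sum of all sides
Perimeter = 7 + 12 + 12
Perimeter = 31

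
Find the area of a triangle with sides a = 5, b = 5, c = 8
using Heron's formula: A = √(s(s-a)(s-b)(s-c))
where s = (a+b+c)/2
s = (5+5+8)/2 = 9
A = √(9·4·4·1) = √144 = 12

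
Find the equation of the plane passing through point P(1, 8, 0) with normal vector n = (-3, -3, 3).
d = n·P = (-3)(1) + (-3)(8) + (3)(0) = -27
Plane: -3x - 3y + 3z = -27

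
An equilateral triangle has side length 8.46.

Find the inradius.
For an equilateral triangle, r = s/(2√3) where s is the side.
r = 8.46/(2√3) = 8.46/3.464102 = 2.442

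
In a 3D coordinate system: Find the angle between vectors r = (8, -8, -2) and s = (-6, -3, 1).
r·s = -26, |r|² = 132, |s|² = 46
cos θ = -26/√6072 ≈ -0.3337
θ ≈ 109.5°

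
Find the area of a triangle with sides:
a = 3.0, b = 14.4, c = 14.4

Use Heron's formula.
s = (a+b+c)/2 = (3.0+14.4+14.4)/2 = 15.9
A = √(s(s-a)(s-b)(s-c)) = √(15.9·12.9·1.5·1.5)
A = √461.497 = 21.48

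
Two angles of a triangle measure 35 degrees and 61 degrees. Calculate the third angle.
Sum of angles in a triangle = 180 degrees
Third angle = 180 - 35 - 61
Third angle = 84 degrees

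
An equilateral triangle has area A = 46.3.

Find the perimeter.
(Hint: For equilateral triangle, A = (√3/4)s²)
A = (√3/4)s²  →  s² = 4A/√3 = 4·46.3/√3 = 106.925
s = 10.3405
Perimeter = 3s = 31.02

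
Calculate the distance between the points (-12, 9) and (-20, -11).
Using the distance formula: d = sqrt((x₂-x₁)² + (y₂-y₁)²)
dx = (-20) - (-12) = -8
dy = (-11) - 9 = -20
d = sqrt((-8)² + (-20)²) = sqrt(64 + 400) = sqrt(464) = 21.54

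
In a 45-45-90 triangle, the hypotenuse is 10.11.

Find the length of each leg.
In a 45-45-90 triangle, hypotenuse = leg·√2  →  leg = hypotenuse/√2
leg = 10.11/√2 = 7.149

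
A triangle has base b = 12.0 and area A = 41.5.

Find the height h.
A = ½bh  →  h = 2A/b
h = 2·41.5/12.0 = 6.917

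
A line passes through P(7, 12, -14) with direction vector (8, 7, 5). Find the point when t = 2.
P(2) = (7 + 8(2), 12 + 7(2), -14 + 5(2)) = (23, 26, -4)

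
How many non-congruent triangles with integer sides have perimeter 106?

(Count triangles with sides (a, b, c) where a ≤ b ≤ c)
With a ≤ b ≤ c and a + b + c = 106, the triangle inequality a + b > c gives c < 106/2, so c ≤ 52.
Iterate a from 1 to ⌊p/3⌋ = 35; for each a, b ranges from a to ⌊(p−a)/2⌋ with c = p − a − b, keeping only c ≥ b.
Triples: (2, 52, 52), (3, 51, 52), (4, 50, 52), …
Count = 234 triangles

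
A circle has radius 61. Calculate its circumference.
Circumference = 2 * pi * r
Circumference = 2 * pi * 61
Circumference = 383.27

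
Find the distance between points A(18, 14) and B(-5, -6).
Using the distance formula: d = sqrt((x₂-x₁)² + (y₂-y₁)²)
dx = (-5) - 18 = -23
dy = (-6) - 14 = -20
d = sqrt((-23)² + (-20)²) = sqrt(529 + 400) = sqrt(929) = 30.48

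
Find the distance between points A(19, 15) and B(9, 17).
Using the distance formula: d = sqrt((x₂-x₁)² + (y₂-y₁)²)
dx = 9 - 19 = -10
dy = 17 - 15 = 2
d = sqrt((-10)² + 2²) = sqrt(100 + 4) = sqrt(104) = 10.20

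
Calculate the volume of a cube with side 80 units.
Volume = s³
Volume = 80³
Volume = 512000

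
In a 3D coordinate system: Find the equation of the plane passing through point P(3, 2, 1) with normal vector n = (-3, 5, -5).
d = n·P = (-3)(3) + (5)(2) + (-5)(1) = -4
Plane: -3x + 5y - 5z = -4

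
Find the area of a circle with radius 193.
Area = pi * r²
Area = pi * 193²
Area = pi * 37249
Area = 117021.18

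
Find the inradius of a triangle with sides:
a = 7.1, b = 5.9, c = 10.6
s = (a+b+c)/2 = (7.1+5.9+10.6)/2 = 11.8
Area = √(s(s-a)(s-b)(s-c)) = √(11.8·4.7·5.9·1.2) = 19.8156
r = Area/s = 19.8156/11.8 = 1.679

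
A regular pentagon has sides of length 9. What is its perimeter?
Perimeter = number of sides * side length
Perimeter = 5 * 9
Perimeter = 45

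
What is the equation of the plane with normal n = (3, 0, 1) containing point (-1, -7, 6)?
d = n·P = (3)(-1) + (0)(-7) + (1)(6) = 3
Plane: 3x + z = 3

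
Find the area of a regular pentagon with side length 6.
For a regular 5-gon with side length s = 6:
Apothem a = s / (2*tan(pi/5)) = 6 / (2*tan(pi/5)) ≈ 4.1291
Perimeter P = 5 * 6 = 30
Area = (1/2) * P * a = (1/2) * 30 * 4.1291 = 61.94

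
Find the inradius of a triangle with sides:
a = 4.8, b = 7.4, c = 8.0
s = (a+b+c)/2 = (4.8+7.4+8.0)/2 = 10.1
Area = √(s(s-a)(s-b)(s-c)) = √(10.1·5.3·2.7·2.1) = 17.4217
r = Area/s = 17.4217/10.1 = 1.725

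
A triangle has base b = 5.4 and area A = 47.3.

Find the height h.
A = ½bh  →  h = 2A/b
h = 2·47.3/5.4 = 17.52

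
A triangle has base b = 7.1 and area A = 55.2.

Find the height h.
A = ½bh  →  h = 2A/b
h = 2·55.2/7.1 = 15.55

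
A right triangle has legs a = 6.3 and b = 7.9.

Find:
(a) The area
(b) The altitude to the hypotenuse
(a) Area = ½ab = ½·6.3·7.9 = 24.885
(b) Hypotenuse c = √(6.3² + 7.9²) = √102.1 = 10.1045
    Area = ½·c·h_c  →  h_c = 2·Area/c = 2·24.885/10.1045 = 4.926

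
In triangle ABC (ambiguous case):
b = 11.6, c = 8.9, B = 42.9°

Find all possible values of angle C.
sin(C)/c = sin(B)/b  →  sin(C) = c·sin(B)/b = 8.9·sin(42.9°)/11.6 = 0.522277
C₁ = arcsin(0.522277) = 31.49°,  C₂ = 180° - C₁ = 148.51°
Check C₂: A = 180° - 42.9° - 148.51° = -11.41° ≤ 0, rejected
C = 31.49° (one solution)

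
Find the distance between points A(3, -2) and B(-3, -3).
Using the distance formula: d = sqrt((x₂-x₁)² + (y₂-y₁)²)
dx = (-3) - 3 = -6
dy = (-3) - (-2) = -1
d = sqrt((-6)² + (-1)²) = sqrt(36 + 1) = sqrt(37) = 6.08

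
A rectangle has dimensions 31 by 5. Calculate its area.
Area = length * width
Area = 31 * 5
Area = 155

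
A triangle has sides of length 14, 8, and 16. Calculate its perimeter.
Perimeter = sum of all sides
Perimeter = 14 + 8 + 16
Perimeter = 38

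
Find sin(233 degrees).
sin(233 degrees) = -0.7986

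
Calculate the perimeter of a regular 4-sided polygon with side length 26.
Perimeter = number of sides * side length
Perimeter = 4 * 26
Perimeter = 104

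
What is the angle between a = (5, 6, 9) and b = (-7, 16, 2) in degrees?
a·b = 79, |a|² = 142, |b|² = 309
cos θ = 79/√43878 ≈ 0.3771
θ ≈ 67.84°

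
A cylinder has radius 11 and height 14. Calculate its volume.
Volume = pi * r² * h
Volume = pi * 11² * 14
Volume = pi * 121 * 14
Volume = pi * 1694
Volume = 5321.86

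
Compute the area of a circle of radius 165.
Area = pi * r²
Area = pi * 165²
Area = pi * 27225
Area = 85529.86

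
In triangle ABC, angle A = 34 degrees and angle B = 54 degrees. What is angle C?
Sum of angles in a triangle = 180 degrees
Third angle = 180 - 34 - 54
Third angle = 92 degrees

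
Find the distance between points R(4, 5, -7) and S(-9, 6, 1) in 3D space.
d = √[(-13)² + (1)² + (8)²] = √234 = 15.3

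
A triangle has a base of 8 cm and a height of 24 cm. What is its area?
Area = (1/2) * base * height
Area = (1/2) * 8 * 24
Area = 96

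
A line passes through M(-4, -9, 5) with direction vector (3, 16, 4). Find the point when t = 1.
P(1) = (-4 + 3(1), -9 + 16(1), 5 + 4(1)) = (-1, 7, 9)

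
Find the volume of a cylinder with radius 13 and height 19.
Volume = pi * r² * h
Volume = pi * 13² * 19
Volume = pi * 169 * 19
Volume = pi * 3211
Volume = 10087.65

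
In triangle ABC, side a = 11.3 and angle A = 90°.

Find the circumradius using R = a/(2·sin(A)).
R = a/(2·sin(A)) = 11.3/(2·sin(90°))
R = 11.3/(2·1.000000) = 11.3/2.000000 = 5.65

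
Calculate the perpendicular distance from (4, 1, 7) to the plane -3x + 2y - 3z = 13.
d = |(-3)(4) + 2(1) + (-3)(7) - (13)| / √((-3)² + 2² + (-3)²) = 44/√22 = 9.381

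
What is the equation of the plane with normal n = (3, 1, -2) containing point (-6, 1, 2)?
d = n·P = (3)(-6) + (1)(1) + (-2)(2) = -21
Plane: 3x + y - 2z = -21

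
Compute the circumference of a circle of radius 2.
Circumference = 2 * pi * r
Circumference = 2 * pi * 2
Circumference = 12.57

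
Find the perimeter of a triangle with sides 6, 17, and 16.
Perimeter = sum of all sides
Perimeter = 6 + 17 + 16
Perimeter = 39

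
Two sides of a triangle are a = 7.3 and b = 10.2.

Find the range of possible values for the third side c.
By the triangle inequality: |a - b| < c < a + b
|7.3 - 10.2| < c < 7.3 + 10.2
2.9 < c < 17.5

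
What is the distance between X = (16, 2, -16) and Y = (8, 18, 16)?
d = √[(-8)² + (16)² + (32)²] = √1344 = 36.66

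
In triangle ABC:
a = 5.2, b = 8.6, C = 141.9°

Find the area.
Using A = ½ab·sin(C):
A = ½·5.2·8.6·sin(141.9°) = ½·44.72·0.617036 = 13.8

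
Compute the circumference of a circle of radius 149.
Circumference = 2 * pi * r
Circumference = 2 * pi * 149
Circumference = 936.19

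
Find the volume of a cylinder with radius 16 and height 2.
Volume = pi * r² * h
Volume = pi * 16² * 2
Volume = pi * 256 * 2
Volume = pi * 512
Volume = 1608.50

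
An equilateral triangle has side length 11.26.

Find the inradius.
For an equilateral triangle, r = s/(2√3) where s is the side.
r = 11.26/(2√3) = 11.26/3.464102 = 3.25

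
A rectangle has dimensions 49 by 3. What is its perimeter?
Perimeter = 2 * (length + width)
Perimeter = 2 * (49 + 3)
Perimeter = 2 * 52
Perimeter = 104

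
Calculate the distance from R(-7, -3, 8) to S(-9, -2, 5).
d = √[(-2)² + (1)² + (-3)²] = √14 = 3.742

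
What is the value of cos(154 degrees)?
cos(154 degrees) = -0.8988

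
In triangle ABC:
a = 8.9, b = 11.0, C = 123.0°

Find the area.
Using A = ½ab·sin(C):
A = ½·8.9·11.0·sin(123.0°) = ½·97.9·0.838671 = 41.05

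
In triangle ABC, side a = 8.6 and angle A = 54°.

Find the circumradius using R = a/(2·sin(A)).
R = a/(2·sin(A)) = 8.6/(2·sin(54°))
R = 8.6/(2·0.809017) = 8.6/1.618034 = 5.315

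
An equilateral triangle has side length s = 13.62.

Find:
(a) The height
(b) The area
(a) Height h = s·√3/2 = 13.62·√3/2 = 11.8
(b) Area = (√3/4)·s² = (√3/4)·13.62² = (√3/4)·185.504 = 80.33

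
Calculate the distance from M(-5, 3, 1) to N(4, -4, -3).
d = √[(9)² + (-7)² + (-4)²] = √146 = 12.08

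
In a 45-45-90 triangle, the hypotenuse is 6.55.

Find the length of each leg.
In a 45-45-90 triangle, hypotenuse = leg·√2  →  leg = hypotenuse/√2
leg = 6.55/√2 = 4.632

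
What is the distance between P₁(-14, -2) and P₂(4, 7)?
Using the distance formula: d = sqrt((x₂-x₁)² + (y₂-y₁)²)
dx = 4 - (-14) = 18
dy = 7 - (-2) = 9
d = sqrt(18² + 9²) = sqrt(324 + 81) = sqrt(405) = 20.12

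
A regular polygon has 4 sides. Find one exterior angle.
Exterior angle of a regular n-gon = 360/n
Exterior angle = 360/4
Exterior angle = 90 degrees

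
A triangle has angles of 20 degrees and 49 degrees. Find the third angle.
Sum of angles in a triangle = 180 degrees
Third angle = 180 - 20 - 49
Third angle = 111 degrees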